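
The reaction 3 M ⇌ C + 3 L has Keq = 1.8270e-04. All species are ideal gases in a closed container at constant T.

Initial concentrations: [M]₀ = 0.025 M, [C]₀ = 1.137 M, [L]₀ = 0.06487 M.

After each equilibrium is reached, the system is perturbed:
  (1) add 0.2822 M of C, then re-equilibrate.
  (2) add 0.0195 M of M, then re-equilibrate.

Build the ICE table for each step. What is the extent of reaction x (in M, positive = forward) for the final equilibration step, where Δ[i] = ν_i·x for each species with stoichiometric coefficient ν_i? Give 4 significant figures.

x = 3.1373e-04 M

Q₀ = 19.86 vs Keq = 1.8270e-04 ⇒ Q>K, reverse
Step 1:
                   M          C          L
  I            0.025      1.137    0.06487
  C          0.06021   -0.02007   -0.06021
  E          0.08521      1.117    0.00466
  solve Keq expr → x = -0.02007; check Q = 1.8270e-04
Then add 0.2822 M of C.
Step 2:
                   M          C          L
  I          0.08521      1.399    0.00466
  C       3.2072e-04 -1.0691e-04 -3.2072e-04
  E          0.08553      1.399   0.004339
  solve Keq expr → x = -1.0691e-04; check Q = 1.8270e-04
Then add 0.0195 M of M.
Step 3:
                   M          C          L
  I            0.105      1.399   0.004339
  C       -9.4118e-04 3.1373e-04 9.4118e-04
  E           0.1041      1.399   0.005281
  solve Keq expr → x = 3.1373e-04; check Q = 1.8270e-04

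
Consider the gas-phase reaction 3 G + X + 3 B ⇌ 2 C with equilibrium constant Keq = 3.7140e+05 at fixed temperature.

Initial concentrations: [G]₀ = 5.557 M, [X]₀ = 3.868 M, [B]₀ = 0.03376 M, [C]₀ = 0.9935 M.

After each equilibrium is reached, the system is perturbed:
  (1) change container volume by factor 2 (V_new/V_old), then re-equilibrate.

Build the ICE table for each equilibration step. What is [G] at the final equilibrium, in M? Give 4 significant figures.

Q₀ = 38.65 vs Keq = 3.7140e+05 ⇒ Q<K, forward
Step 1:
                    G           X           B           C
  Initial       5.557       3.868     0.03376      0.9935
  Change     -0.03214    -0.01071    -0.03214     0.02143
  Equil         5.525       3.857    0.001622       1.015
  solve Keq expr → x = 0.01071; check Q = 3.7140e+05
Then change container volume by factor 2 (V_new/V_old).
Step 2:
                    G           X           B           C
  Initial       2.762       1.929  8.1077e-04      0.5075
  Change     0.001757  5.8580e-04    0.001757   -0.001172
  Equil         2.764       1.929    0.002568      0.5063
  solve Keq expr → x = -5.8580e-04; check Q = 3.7140e+05

[G]_eq = 2.764 M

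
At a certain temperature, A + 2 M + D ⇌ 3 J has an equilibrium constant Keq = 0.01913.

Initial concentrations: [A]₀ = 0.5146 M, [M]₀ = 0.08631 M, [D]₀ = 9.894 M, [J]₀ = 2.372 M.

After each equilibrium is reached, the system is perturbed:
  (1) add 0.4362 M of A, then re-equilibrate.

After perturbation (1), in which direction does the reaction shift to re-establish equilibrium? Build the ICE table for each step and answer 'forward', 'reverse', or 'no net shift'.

Q₀ = 351.9 vs Keq = 0.01913 ⇒ Q>K, reverse
Step 1:
                    A           M           D           J
  I            0.5146     0.08631       9.894       2.372
  C            0.5633       1.127      0.5633       -1.69
  E             1.078       1.213       10.46       0.682
  solve Keq expr → x = -0.5633; check Q = 0.01913
Then add 0.4362 M of A.
Step 2:
                    A           M           D           J
  I             1.514       1.213       10.46       0.682
  C          -0.02028    -0.04056    -0.02028     0.06084
  E             1.494       1.172       10.44      0.7429
  solve Keq expr → x = 0.02028; check Q = 0.01913

Direction: forward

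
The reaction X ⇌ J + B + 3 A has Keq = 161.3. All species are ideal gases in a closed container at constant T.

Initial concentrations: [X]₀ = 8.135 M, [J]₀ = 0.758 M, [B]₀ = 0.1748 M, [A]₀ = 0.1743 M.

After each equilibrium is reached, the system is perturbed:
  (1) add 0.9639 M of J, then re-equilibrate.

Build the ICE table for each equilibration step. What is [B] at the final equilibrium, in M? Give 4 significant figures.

Q₀ = 8.6247e-05 vs Keq = 161.3 ⇒ Q<K, forward
Step 1:
                  X         J         B         A
  Initial     8.135     0.758    0.1748    0.1743
  Change     -1.859     1.859     1.859     5.577
  Equil       6.276     2.617     2.034     5.751
  solve Keq expr → x = 1.859; check Q = 161.3
Then add 0.9639 M of J.
Step 2:
                  X         J         B         A
  Initial     6.276     3.581     2.034     5.751
  Change     0.1222   -0.1222   -0.1222   -0.3666
  Equil       6.398     3.459     1.912     5.384
  solve Keq expr → x = -0.1222; check Q = 161.3

[B]_eq = 1.912 M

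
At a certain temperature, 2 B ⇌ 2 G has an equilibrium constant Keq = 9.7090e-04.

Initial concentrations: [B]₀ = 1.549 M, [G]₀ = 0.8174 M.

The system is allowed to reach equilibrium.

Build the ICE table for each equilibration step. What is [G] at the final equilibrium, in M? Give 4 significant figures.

Q₀ = 0.2785 vs Keq = 9.7090e-04 ⇒ Q>K, reverse
Step 1:
                   B          G
  I            1.549     0.8174
  C           0.7459    -0.7459
  E            2.295    0.07151
  solve Keq expr → x = -0.3729; check Q = 9.7090e-04

[G]_eq = 0.07151 M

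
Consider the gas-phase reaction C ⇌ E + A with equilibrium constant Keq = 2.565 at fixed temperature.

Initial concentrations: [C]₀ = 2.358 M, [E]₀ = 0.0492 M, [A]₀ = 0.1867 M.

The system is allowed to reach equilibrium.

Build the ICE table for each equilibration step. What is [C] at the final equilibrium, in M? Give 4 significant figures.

[C]_eq = 0.93 M

Q₀ = 0.003896 vs Keq = 2.565 ⇒ Q<K, forward
Step 1:
                    C           E           A
  Initial       2.358      0.0492      0.1867
  Change       -1.428       1.428       1.428
  Equil          0.93       1.477       1.615
  solve Keq expr → x = 1.428; check Q = 2.565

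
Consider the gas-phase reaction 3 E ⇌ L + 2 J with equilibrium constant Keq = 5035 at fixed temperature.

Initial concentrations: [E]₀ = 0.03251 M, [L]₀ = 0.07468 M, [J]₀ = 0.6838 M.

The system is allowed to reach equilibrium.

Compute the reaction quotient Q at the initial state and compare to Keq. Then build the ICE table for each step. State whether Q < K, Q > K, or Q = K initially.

Q₀ = 1016 vs Keq = 5035 ⇒ Q<K, forward
Step 1:
                  E         L         J
  init      0.03251   0.07468    0.6838
  Δ        -0.01292  0.004306  0.008612
  eq        0.01959   0.07899    0.6924
  solve Keq expr → x = 0.004306; check Q = 5035

Q₀ = 1016; Q < K (proceeds forward)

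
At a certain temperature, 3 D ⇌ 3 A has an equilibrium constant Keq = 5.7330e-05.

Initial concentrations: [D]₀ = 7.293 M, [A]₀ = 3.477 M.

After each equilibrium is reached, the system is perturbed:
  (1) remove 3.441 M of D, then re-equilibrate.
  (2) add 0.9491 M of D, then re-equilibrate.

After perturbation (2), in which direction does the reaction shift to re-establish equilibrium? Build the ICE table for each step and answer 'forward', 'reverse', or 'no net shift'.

Direction: forward

Q₀ = 0.1084 vs Keq = 5.7330e-05 ⇒ Q>K, reverse
Step 1:
                  D         A
  Initial     7.293     3.477
  Change      3.077    -3.077
  Equil       10.37    0.3999
  solve Keq expr → x = -1.026; check Q = 5.7330e-05
Then remove 3.441 M of D.
Step 2:
                  D         A
  Initial     6.929    0.3999
  Change     0.1278   -0.1278
  Equil       7.057    0.2721
  solve Keq expr → x = -0.04259; check Q = 5.7330e-05
Then add 0.9491 M of D.
Step 3:
                  D         A
  Initial     8.006    0.2721
  Change   -0.03524   0.03524
  Equil       7.971    0.3073
  solve Keq expr → x = 0.01175; check Q = 5.7330e-05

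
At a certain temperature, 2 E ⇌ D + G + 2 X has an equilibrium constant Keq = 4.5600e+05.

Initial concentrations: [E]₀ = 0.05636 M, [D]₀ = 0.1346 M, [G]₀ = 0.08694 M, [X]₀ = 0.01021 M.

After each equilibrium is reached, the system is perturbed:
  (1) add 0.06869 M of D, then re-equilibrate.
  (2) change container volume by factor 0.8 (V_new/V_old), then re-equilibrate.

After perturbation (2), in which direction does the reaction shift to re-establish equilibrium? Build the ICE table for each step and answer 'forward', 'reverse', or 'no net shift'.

Q₀ = 3.8404e-04 vs Keq = 4.5600e+05 ⇒ Q<K, forward
Step 1:
                  E         D         G         X
  init      0.05636    0.1346   0.08694   0.01021
  Δ        -0.05635   0.02817   0.02817   0.05635
  eq      1.3492e-05    0.1628    0.1151   0.06656
  solve Keq expr → x = 0.02817; check Q = 4.5600e+05
Then add 0.06869 M of D.
Step 2:
                  E         D         G         X
  init    1.3492e-05    0.2315    0.1151   0.06656
  Δ       2.5960e-06 -1.2980e-06 -1.2980e-06 -2.5960e-06
  eq      1.6088e-05    0.2315    0.1151   0.06655
  solve Keq expr → x = -1.2980e-06; check Q = 4.5600e+05
Then change container volume by factor 0.8 (V_new/V_old).
Step 3:
                  E         D         G         X
  init    2.0109e-05    0.2893    0.1439   0.08319
  Δ       5.0255e-06 -2.5128e-06 -2.5128e-06 -5.0255e-06
  eq      2.5135e-05    0.2893    0.1439   0.08319
  solve Keq expr → x = -2.5128e-06; check Q = 4.5600e+05

Direction: reverse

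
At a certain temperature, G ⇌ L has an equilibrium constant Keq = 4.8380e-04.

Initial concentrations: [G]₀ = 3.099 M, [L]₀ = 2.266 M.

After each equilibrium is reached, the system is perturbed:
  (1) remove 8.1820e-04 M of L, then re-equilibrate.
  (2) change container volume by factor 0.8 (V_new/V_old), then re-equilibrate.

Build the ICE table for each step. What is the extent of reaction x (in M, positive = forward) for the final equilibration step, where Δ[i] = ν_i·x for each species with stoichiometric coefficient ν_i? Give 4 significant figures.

x = 0 M

Q₀ = 0.7312 vs Keq = 4.8380e-04 ⇒ Q>K, reverse
Step 1:
                    G           L
  init          3.099       2.266
  Δ             2.263      -2.263
  eq            5.362    0.002594
  solve Keq expr → x = -2.263; check Q = 4.8380e-04
Then remove 8.1820e-04 M of L.
Step 2:
                    G           L
  init          5.362    0.001776
  Δ       -8.1780e-04  8.1780e-04
  eq            5.362    0.002594
  solve Keq expr → x = 8.1780e-04; check Q = 4.8380e-04
Then change container volume by factor 0.8 (V_new/V_old).
Step 3:
                    G           L
  init          6.702    0.003242
  Δ                 0           0
  eq            6.702    0.003242
  solve Keq expr → x = 0; check Q = 4.8380e-04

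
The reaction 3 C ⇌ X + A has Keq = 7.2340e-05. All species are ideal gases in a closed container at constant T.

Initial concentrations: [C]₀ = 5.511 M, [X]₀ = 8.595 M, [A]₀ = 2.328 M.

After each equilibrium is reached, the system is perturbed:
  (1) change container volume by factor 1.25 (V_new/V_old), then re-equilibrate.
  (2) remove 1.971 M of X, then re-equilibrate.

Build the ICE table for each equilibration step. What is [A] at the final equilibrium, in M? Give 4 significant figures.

[A]_eq = 0.02308 M

Q₀ = 0.1195 vs Keq = 7.2340e-05 ⇒ Q>K, reverse
Step 1:
                  C         X         A
  Initial     5.511     8.595     2.328
  Change      6.918    -2.306    -2.306
  Equil       12.43     6.289   0.02208
  solve Keq expr → x = -2.306; check Q = 7.2340e-05
Then change container volume by factor 1.25 (V_new/V_old).
Step 2:
                  C         X         A
  Initial     9.943     5.031   0.01767
  Change    0.01044 -0.003479 -0.003479
  Equil       9.953     5.028   0.01419
  solve Keq expr → x = -0.003479; check Q = 7.2340e-05
Then remove 1.971 M of X.
Step 3:
                  C         X         A
  Initial     9.953     3.057   0.01419
  Change   -0.02668  0.008894  0.008894
  Equil       9.927     3.066   0.02308
  solve Keq expr → x = 0.008894; check Q = 7.2340e-05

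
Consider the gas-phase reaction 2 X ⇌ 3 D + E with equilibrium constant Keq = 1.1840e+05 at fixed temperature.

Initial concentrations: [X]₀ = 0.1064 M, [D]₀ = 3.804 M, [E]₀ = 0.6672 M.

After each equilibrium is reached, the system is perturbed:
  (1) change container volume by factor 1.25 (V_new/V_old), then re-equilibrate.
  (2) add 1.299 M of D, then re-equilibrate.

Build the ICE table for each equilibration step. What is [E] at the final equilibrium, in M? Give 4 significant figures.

Q₀ = 3244 vs Keq = 1.1840e+05 ⇒ Q<K, forward
Step 1:
                   X          D          E
  I           0.1064      3.804     0.6672
  C         -0.08727     0.1309    0.04364
  E          0.01913      3.935     0.7108
  solve Keq expr → x = 0.04364; check Q = 1.1840e+05
Then change container volume by factor 1.25 (V_new/V_old).
Step 2:
                   X          D          E
  I           0.0153      3.148     0.5687
  C        -0.003017   0.004526   0.001509
  E          0.01228      3.152     0.5702
  solve Keq expr → x = 0.001509; check Q = 1.1840e+05
Then add 1.299 M of D.
Step 3:
                   X          D          E
  I          0.01228      4.451     0.5702
  C         0.008169   -0.01225  -0.004084
  E          0.02045      4.439     0.5661
  solve Keq expr → x = -0.004084; check Q = 1.1840e+05

[E]_eq = 0.5661 M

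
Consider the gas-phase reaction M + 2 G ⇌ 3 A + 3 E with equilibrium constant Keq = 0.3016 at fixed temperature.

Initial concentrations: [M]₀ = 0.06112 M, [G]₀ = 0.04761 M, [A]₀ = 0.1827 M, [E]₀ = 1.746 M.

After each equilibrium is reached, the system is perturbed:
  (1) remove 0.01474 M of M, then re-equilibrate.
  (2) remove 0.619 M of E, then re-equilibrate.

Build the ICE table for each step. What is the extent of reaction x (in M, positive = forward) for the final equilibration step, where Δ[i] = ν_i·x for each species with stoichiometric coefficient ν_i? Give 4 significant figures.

x = 0.007179 M

Q₀ = 234.3 vs Keq = 0.3016 ⇒ Q>K, reverse
Step 1:
                  M         G         A         E
  I         0.06112   0.04761    0.1827     1.746
  C         0.04372   0.08744   -0.1312   -0.1312
  E          0.1048     0.135   0.05154     1.615
  solve Keq expr → x = -0.04372; check Q = 0.3016
Then remove 0.01474 M of M.
Step 2:
                  M         G         A         E
  I          0.0901     0.135   0.05154     1.615
  C       6.7569e-04  0.001351 -0.002027 -0.002027
  E         0.09077    0.1364   0.04952     1.613
  solve Keq expr → x = -6.7569e-04; check Q = 0.3016
Then remove 0.619 M of E.
Step 3:
                  M         G         A         E
  I         0.09077    0.1364   0.04952    0.9938
  C       -0.007179  -0.01436   0.02154   0.02154
  E          0.0836     0.122   0.07105     1.015
  solve Keq expr → x = 0.007179; check Q = 0.3016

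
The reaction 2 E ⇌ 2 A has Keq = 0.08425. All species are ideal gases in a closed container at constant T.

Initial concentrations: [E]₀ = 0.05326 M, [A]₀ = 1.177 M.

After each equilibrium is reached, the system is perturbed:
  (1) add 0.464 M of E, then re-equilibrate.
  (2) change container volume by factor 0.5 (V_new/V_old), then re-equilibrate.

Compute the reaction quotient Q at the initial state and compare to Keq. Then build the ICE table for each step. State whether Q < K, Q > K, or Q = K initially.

Q₀ = 488.4 vs Keq = 0.08425 ⇒ Q>K, reverse
Step 1:
                  E         A
  init      0.05326     1.177
  Δ          0.9002   -0.9002
  eq         0.9535    0.2768
  solve Keq expr → x = -0.4501; check Q = 0.08425
Then add 0.464 M of E.
Step 2:
                  E         A
  init        1.417    0.2768
  Δ         -0.1044    0.1044
  eq          1.313    0.3811
  solve Keq expr → x = 0.05219; check Q = 0.08425
Then change container volume by factor 0.5 (V_new/V_old).
Step 3:
                  E         A
  init        2.626    0.7623
  Δ               0         0
  eq          2.626    0.7623
  solve Keq expr → x = 0; check Q = 0.08425

Q₀ = 488.4; Q > K (proceeds reverse)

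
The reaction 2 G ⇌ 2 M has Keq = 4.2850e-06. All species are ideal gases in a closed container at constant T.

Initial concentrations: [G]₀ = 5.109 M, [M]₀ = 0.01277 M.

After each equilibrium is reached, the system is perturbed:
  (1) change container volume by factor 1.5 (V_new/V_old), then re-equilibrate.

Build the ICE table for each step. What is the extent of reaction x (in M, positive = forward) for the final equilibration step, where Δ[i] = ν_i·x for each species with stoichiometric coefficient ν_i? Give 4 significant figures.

Q₀ = 6.2476e-06 vs Keq = 4.2850e-06 ⇒ Q>K, reverse
Step 1:
                  G         M
  Initial     5.109   0.01277
  Change    0.00219  -0.00219
  Equil       5.111   0.01058
  solve Keq expr → x = -0.001095; check Q = 4.2850e-06
Then change container volume by factor 1.5 (V_new/V_old).
Step 2:
                  G         M
  Initial     3.407  0.007054
  Change          0         0
  Equil       3.407  0.007054
  solve Keq expr → x = 0; check Q = 4.2850e-06

x = 0 M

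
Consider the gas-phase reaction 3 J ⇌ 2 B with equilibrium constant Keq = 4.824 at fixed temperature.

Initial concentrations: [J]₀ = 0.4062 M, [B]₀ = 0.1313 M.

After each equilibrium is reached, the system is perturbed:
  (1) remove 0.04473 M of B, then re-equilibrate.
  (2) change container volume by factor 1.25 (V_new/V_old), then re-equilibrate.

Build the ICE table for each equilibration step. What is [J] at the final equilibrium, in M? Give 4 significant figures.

[J]_eq = 0.1791 M

Q₀ = 0.2572 vs Keq = 4.824 ⇒ Q<K, forward
Step 1:
                   J          B
  init        0.4062     0.1313
  Δ          -0.1733     0.1155
  eq          0.2329     0.2468
  solve Keq expr → x = 0.05777; check Q = 4.824
Then remove 0.04473 M of B.
Step 2:
                   J          B
  init        0.2329     0.2021
  Δ         -0.02013    0.01342
  eq          0.2128     0.2155
  solve Keq expr → x = 0.006711; check Q = 4.824
Then change container volume by factor 1.25 (V_new/V_old).
Step 3:
                   J          B
  init        0.1702     0.1724
  Δ         0.008908  -0.005939
  eq          0.1791     0.1665
  solve Keq expr → x = -0.002969; check Q = 4.824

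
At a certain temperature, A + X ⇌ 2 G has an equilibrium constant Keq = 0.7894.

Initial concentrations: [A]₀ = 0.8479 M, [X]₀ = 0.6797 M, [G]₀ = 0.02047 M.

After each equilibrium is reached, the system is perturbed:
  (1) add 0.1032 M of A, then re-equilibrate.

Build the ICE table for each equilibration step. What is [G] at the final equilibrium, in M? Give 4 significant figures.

[G]_eq = 0.498 M

Q₀ = 7.2707e-04 vs Keq = 0.7894 ⇒ Q<K, forward
Step 1:
                  A         X         G
  Initial    0.8479    0.6797   0.02047
  Change    -0.2258   -0.2258    0.4516
  Equil      0.6221    0.4539    0.4721
  solve Keq expr → x = 0.2258; check Q = 0.7894
Then add 0.1032 M of A.
Step 2:
                  A         X         G
  Initial    0.7253    0.4539    0.4721
  Change   -0.01293  -0.01293   0.02585
  Equil      0.7124     0.441     0.498
  solve Keq expr → x = 0.01293; check Q = 0.7894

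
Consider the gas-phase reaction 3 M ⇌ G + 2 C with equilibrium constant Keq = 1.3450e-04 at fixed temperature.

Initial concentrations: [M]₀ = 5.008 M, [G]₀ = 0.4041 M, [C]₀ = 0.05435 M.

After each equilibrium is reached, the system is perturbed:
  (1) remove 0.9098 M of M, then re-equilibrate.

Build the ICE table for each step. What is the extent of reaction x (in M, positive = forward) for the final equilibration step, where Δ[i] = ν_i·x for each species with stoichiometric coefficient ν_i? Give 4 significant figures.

x = -0.02103 M

Q₀ = 9.5037e-06 vs Keq = 1.3450e-04 ⇒ Q<K, forward
Step 1:
                    M           G           C
  I             5.008      0.4041     0.05435
  C           -0.1879     0.06264      0.1253
  E              4.82      0.4667      0.1796
  solve Keq expr → x = 0.06264; check Q = 1.3450e-04
Then remove 0.9098 M of M.
Step 2:
                    M           G           C
  I              3.91      0.4667      0.1796
  C           0.06308    -0.02103    -0.04206
  E             3.973      0.4457      0.1376
  solve Keq expr → x = -0.02103; check Q = 1.3450e-04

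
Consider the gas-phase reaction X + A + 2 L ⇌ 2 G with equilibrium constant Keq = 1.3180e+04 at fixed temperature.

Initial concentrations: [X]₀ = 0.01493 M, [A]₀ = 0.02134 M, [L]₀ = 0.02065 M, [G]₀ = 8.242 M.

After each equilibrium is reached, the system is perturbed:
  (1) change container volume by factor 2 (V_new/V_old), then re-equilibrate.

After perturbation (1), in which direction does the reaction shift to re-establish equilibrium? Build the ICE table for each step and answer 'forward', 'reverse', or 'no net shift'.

Direction: reverse

Q₀ = 5.0000e+08 vs Keq = 1.3180e+04 ⇒ Q>K, reverse
Step 1:
                   X          A          L          G
  I          0.01493    0.02134    0.02065      8.242
  C           0.1713     0.1713     0.3426    -0.3426
  E           0.1862     0.1926     0.3633      7.899
  solve Keq expr → x = -0.1713; check Q = 1.3180e+04
Then change container volume by factor 2 (V_new/V_old).
Step 2:
                   X          A          L          G
  I          0.09312    0.09632     0.1816       3.95
  C          0.03717    0.03717    0.07433   -0.07433
  E           0.1303     0.1335      0.256      3.875
  solve Keq expr → x = -0.03717; check Q = 1.3180e+04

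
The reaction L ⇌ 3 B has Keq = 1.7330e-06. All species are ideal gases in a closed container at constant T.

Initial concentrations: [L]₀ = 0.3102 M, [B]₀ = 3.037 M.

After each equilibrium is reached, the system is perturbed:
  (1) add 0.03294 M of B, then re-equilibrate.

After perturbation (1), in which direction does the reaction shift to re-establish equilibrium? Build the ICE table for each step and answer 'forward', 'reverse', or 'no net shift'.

Q₀ = 90.3 vs Keq = 1.7330e-06 ⇒ Q>K, reverse
Step 1:
                    L           B
  I            0.3102       3.037
  C             1.008      -3.024
  E             1.318     0.01317
  solve Keq expr → x = -1.008; check Q = 1.7330e-06
Then add 0.03294 M of B.
Step 2:
                    L           B
  I             1.318     0.04611
  C           0.01097     -0.0329
  E             1.329     0.01321
  solve Keq expr → x = -0.01097; check Q = 1.7330e-06

Direction: reverse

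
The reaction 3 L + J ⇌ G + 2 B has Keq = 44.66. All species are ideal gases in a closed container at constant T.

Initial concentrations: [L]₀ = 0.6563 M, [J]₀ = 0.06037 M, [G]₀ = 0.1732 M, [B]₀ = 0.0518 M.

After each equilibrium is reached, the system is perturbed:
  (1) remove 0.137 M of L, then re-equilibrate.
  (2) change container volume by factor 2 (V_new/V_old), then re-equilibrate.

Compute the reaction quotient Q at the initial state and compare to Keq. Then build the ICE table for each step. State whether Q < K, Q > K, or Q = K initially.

Q₀ = 0.02723; Q < K (proceeds forward)

Q₀ = 0.02723 vs Keq = 44.66 ⇒ Q<K, forward
Step 1:
                  L         J         G         B
  init       0.6563   0.06037    0.1732    0.0518
  Δ          -0.177  -0.05901   0.05901     0.118
  eq         0.4793  0.001362    0.2322    0.1698
  solve Keq expr → x = 0.05901; check Q = 44.66
Then remove 0.137 M of L.
Step 2:
                  L         J         G         B
  init       0.3423  0.001362    0.2322    0.1698
  Δ        0.005982  0.001994 -0.001994 -0.003988
  eq         0.3483  0.003356    0.2302    0.1658
  solve Keq expr → x = -0.001994; check Q = 44.66
Then change container volume by factor 2 (V_new/V_old).
Step 3:
                  L         J         G         B
  init       0.1741  0.001678    0.1151   0.08291
  Δ        0.003752  0.001251 -0.001251 -0.002502
  eq         0.1779  0.002929    0.1139   0.08041
  solve Keq expr → x = -0.001251; check Q = 44.66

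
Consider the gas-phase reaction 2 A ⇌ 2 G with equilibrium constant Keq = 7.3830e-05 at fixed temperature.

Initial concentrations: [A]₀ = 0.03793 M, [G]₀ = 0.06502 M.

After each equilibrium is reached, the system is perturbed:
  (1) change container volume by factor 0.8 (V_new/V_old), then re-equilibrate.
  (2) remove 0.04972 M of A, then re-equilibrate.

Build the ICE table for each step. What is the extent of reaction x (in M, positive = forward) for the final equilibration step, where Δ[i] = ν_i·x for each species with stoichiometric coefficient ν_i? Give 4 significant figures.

Q₀ = 2.939 vs Keq = 7.3830e-05 ⇒ Q>K, reverse
Step 1:
                    A           G
  I           0.03793     0.06502
  C           0.06414    -0.06414
  E            0.1021  8.7706e-04
  solve Keq expr → x = -0.03207; check Q = 7.3830e-05
Then change container volume by factor 0.8 (V_new/V_old).
Step 2:
                    A           G
  I            0.1276    0.001096
  C                 0           0
  E            0.1276    0.001096
  solve Keq expr → x = 0; check Q = 7.3830e-05
Then remove 0.04972 M of A.
Step 3:
                    A           G
  I           0.07787    0.001096
  C        4.2358e-04 -4.2358e-04
  E           0.07829  6.7274e-04
  solve Keq expr → x = -2.1179e-04; check Q = 7.3830e-05

x = -2.1179e-04 M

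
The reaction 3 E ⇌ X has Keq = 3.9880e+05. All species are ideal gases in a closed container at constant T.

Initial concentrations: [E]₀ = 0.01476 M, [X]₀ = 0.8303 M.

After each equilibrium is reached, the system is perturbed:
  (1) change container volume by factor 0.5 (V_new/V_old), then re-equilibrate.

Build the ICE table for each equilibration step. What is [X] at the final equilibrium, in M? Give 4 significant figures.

Q₀ = 2.5821e+05 vs Keq = 3.9880e+05 ⇒ Q<K, forward
Step 1:
                   E          X
  I          0.01476     0.8303
  C        -0.001988 6.6250e-04
  E          0.01277      0.831
  solve Keq expr → x = 6.6250e-04; check Q = 3.9880e+05
Then change container volume by factor 0.5 (V_new/V_old).
Step 2:
                   E          X
  I          0.02554      1.662
  C        -0.009442   0.003147
  E           0.0161      1.665
  solve Keq expr → x = 0.003147; check Q = 3.9880e+05

[X]_eq = 1.665 M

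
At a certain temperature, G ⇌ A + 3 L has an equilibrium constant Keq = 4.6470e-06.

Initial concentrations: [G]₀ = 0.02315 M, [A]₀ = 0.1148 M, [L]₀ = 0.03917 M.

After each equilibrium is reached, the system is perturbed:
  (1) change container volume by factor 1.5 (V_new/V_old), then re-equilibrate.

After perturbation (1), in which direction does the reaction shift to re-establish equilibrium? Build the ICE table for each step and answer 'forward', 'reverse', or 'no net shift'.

Direction: forward

Q₀ = 2.9802e-04 vs Keq = 4.6470e-06 ⇒ Q>K, reverse
Step 1:
                  G         A         L
  init      0.02315    0.1148   0.03917
  Δ        0.009302 -0.009302  -0.02791
  eq        0.03245    0.1055   0.01126
  solve Keq expr → x = -0.009302; check Q = 4.6470e-06
Then change container volume by factor 1.5 (V_new/V_old).
Step 2:
                  G         A         L
  init      0.02163   0.07033   0.00751
  Δ       -0.001163  0.001163  0.003489
  eq        0.02047    0.0715     0.011
  solve Keq expr → x = 0.001163; check Q = 4.6470e-06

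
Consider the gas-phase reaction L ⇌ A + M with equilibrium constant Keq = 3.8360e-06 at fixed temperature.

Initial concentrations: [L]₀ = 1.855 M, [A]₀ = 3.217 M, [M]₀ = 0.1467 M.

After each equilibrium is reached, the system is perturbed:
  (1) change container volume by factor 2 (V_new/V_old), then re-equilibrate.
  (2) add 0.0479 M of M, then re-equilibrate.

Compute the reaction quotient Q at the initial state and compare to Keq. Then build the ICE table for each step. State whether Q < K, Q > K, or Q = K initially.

Q₀ = 0.2544; Q > K (proceeds reverse)

Q₀ = 0.2544 vs Keq = 3.8360e-06 ⇒ Q>K, reverse
Step 1:
                   L          A          M
  Initial      1.855      3.217     0.1467
  Change      0.1467    -0.1467    -0.1467
  Equil        2.002       3.07 2.5009e-06
  solve Keq expr → x = -0.1467; check Q = 3.8360e-06
Then change container volume by factor 2 (V_new/V_old).
Step 2:
                   L          A          M
  Initial      1.001      1.535 1.2504e-06
  Change  -1.2504e-06 1.2504e-06 1.2504e-06
  Equil        1.001      1.535 2.5009e-06
  solve Keq expr → x = 1.2504e-06; check Q = 3.8360e-06
Then add 0.0479 M of M.
Step 3:
                   L          A          M
  Initial      1.001      1.535     0.0479
  Change      0.0479    -0.0479    -0.0479
  Equil        1.049      1.487 2.7050e-06
  solve Keq expr → x = -0.0479; check Q = 3.8360e-06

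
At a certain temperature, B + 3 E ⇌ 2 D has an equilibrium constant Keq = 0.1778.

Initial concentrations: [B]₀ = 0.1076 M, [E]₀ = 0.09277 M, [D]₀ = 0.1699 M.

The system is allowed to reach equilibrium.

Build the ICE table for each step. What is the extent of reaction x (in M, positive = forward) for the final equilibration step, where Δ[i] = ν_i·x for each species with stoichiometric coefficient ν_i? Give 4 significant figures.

x = -0.07012 M

Q₀ = 336 vs Keq = 0.1778 ⇒ Q>K, reverse
Step 1:
                   B          E          D
  init        0.1076    0.09277     0.1699
  Δ          0.07012     0.2104    -0.1402
  eq          0.1777     0.3031    0.02967
  solve Keq expr → x = -0.07012; check Q = 0.1778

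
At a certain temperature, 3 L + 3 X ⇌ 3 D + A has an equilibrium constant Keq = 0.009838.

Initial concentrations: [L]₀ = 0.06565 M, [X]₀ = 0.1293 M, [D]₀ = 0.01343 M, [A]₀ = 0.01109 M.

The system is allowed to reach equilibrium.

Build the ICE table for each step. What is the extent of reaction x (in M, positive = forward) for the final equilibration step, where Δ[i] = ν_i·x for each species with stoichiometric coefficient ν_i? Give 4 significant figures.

Q₀ = 0.04392 vs Keq = 0.009838 ⇒ Q>K, reverse
Step 1:
                  L         X         D         A
  I         0.06565    0.1293   0.01343   0.01109
  C        0.004092  0.004092 -0.004092 -0.001364
  E         0.06974    0.1334  0.009338  0.009726
  solve Keq expr → x = -0.001364; check Q = 0.009838

x = -0.001364 M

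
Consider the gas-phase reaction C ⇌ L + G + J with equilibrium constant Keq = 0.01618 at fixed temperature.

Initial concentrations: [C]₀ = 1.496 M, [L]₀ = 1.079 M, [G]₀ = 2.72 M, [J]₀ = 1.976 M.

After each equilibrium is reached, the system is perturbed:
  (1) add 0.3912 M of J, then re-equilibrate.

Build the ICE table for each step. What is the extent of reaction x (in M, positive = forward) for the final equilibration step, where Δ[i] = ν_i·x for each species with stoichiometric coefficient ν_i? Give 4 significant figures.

x = -0.007706 M

Q₀ = 3.877 vs Keq = 0.01618 ⇒ Q>K, reverse
Step 1:
                    C           L           G           J
  init          1.496       1.079        2.72       1.976
  Δ             1.052      -1.052      -1.052      -1.052
  eq            2.548     0.02676       1.668      0.9238
  solve Keq expr → x = -1.052; check Q = 0.01618
Then add 0.3912 M of J.
Step 2:
                    C           L           G           J
  init          2.548     0.02676       1.668       1.315
  Δ          0.007706   -0.007706   -0.007706   -0.007706
  eq            2.556     0.01906        1.66       1.307
  solve Keq expr → x = -0.007706; check Q = 0.01618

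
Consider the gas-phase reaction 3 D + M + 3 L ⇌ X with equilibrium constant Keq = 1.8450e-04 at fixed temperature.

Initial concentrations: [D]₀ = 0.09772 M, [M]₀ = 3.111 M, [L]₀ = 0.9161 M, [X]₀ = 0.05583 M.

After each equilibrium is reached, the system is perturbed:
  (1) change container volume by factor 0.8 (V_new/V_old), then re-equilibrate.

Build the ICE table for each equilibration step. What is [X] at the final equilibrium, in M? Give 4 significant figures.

Q₀ = 25.01 vs Keq = 1.8450e-04 ⇒ Q>K, reverse
Step 1:
                    D           M           L           X
  I           0.09772       3.111      0.9161     0.05583
  C            0.1674     0.05582      0.1674    -0.05582
  E            0.2652       3.167       1.084  1.3859e-05
  solve Keq expr → x = -0.05582; check Q = 1.8450e-04
Then change container volume by factor 0.8 (V_new/V_old).
Step 2:
                    D           M           L           X
  I            0.3315       3.959       1.354  1.7324e-05
  C       -1.4595e-04 -4.8651e-05 -1.4595e-04  4.8651e-05
  E            0.3313       3.958       1.354  6.5975e-05
  solve Keq expr → x = 4.8651e-05; check Q = 1.8450e-04

[X]_eq = 6.5975e-05 M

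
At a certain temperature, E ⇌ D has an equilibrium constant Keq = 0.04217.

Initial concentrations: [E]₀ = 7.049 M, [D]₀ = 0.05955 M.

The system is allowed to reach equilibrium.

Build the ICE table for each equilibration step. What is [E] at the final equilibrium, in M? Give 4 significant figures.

[E]_eq = 6.821 M

Q₀ = 0.008448 vs Keq = 0.04217 ⇒ Q<K, forward
Step 1:
                    E           D
  init          7.049     0.05955
  Δ           -0.2281      0.2281
  eq            6.821      0.2876
  solve Keq expr → x = 0.2281; check Q = 0.04217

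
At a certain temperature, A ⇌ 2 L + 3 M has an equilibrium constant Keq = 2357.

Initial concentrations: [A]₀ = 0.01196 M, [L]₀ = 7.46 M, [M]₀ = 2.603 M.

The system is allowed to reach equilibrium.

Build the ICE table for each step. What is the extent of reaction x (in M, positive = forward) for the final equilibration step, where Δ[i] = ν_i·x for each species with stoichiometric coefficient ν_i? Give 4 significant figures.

x = -0.1778 M

Q₀ = 8.2067e+04 vs Keq = 2357 ⇒ Q>K, reverse
Step 1:
                    A           L           M
  I           0.01196        7.46       2.603
  C            0.1778     -0.3557     -0.5335
  E            0.1898       7.104       2.069
  solve Keq expr → x = -0.1778; check Q = 2357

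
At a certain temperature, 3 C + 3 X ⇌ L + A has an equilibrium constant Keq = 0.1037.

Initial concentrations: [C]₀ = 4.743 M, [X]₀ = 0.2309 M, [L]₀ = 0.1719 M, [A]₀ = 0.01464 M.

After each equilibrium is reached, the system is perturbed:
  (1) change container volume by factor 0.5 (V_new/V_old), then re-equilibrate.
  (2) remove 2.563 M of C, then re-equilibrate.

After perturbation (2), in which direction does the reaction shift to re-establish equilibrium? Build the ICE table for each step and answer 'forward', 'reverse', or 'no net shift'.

Q₀ = 0.001916 vs Keq = 0.1037 ⇒ Q<K, forward
Step 1:
                  C         X         L         A
  I           4.743    0.2309    0.1719   0.01464
  C         -0.1252   -0.1252   0.04175   0.04175
  E           4.618    0.1057    0.2136   0.05639
  solve Keq expr → x = 0.04175; check Q = 0.1037
Then change container volume by factor 0.5 (V_new/V_old).
Step 2:
                  C         X         L         A
  I           9.236    0.2113    0.4273    0.1128
  C          -0.115    -0.115   0.03833   0.03833
  E           9.121   0.09634    0.4656    0.1511
  solve Keq expr → x = 0.03833; check Q = 0.1037
Then remove 2.563 M of C.
Step 3:
                  C         X         L         A
  I           6.558   0.09634    0.4656    0.1511
  C         0.03268   0.03268  -0.01089  -0.01089
  E            6.59     0.129    0.4547    0.1402
  solve Keq expr → x = -0.01089; check Q = 0.1037

Direction: reverse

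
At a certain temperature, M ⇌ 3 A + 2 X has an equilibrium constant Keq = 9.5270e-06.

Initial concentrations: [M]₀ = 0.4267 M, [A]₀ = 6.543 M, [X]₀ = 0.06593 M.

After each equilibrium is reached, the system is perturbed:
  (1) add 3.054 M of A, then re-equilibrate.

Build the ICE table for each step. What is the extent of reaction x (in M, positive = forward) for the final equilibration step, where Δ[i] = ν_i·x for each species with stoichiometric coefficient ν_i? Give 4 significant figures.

x = -2.8212e-05 M

Q₀ = 2.853 vs Keq = 9.5270e-06 ⇒ Q>K, reverse
Step 1:
                  M         A         X
  init       0.4267     6.543   0.06593
  Δ          0.0329   -0.0987   -0.0658
  eq         0.4596     6.444 1.2791e-04
  solve Keq expr → x = -0.0329; check Q = 9.5270e-06
Then add 3.054 M of A.
Step 2:
                  M         A         X
  init       0.4596     9.498 1.2791e-04
  Δ       2.8212e-05 -8.4637e-05 -5.6425e-05
  eq         0.4596     9.498 7.1486e-05
  solve Keq expr → x = -2.8212e-05; check Q = 9.5270e-06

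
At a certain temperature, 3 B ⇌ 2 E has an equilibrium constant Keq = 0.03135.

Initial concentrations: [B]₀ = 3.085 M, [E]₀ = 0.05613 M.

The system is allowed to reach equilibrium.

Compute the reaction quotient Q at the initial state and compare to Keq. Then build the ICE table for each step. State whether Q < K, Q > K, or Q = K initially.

Q₀ = 1.0731e-04; Q < K (proceeds forward)

Q₀ = 1.0731e-04 vs Keq = 0.03135 ⇒ Q<K, forward
Step 1:
                    B           E
  Initial       3.085     0.05613
  Change      -0.8207      0.5471
  Equil         2.264      0.6033
  solve Keq expr → x = 0.2736; check Q = 0.03135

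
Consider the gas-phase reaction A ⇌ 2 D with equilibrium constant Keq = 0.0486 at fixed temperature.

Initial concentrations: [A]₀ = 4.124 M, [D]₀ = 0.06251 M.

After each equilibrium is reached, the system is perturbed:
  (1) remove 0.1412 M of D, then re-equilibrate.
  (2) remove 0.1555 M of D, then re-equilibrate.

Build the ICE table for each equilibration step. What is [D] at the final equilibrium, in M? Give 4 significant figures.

[D]_eq = 0.4293 M

Q₀ = 9.4750e-04 vs Keq = 0.0486 ⇒ Q<K, forward
Step 1:
                  A         D
  I           4.124   0.06251
  C         -0.1874    0.3749
  E           3.937    0.4374
  solve Keq expr → x = 0.1874; check Q = 0.0486
Then remove 0.1412 M of D.
Step 2:
                  A         D
  I           3.937    0.2962
  C        -0.06868    0.1374
  E           3.868    0.4336
  solve Keq expr → x = 0.06868; check Q = 0.0486
Then remove 0.1555 M of D.
Step 3:
                  A         D
  I           3.868    0.2781
  C        -0.07562    0.1512
  E           3.792    0.4293
  solve Keq expr → x = 0.07562; check Q = 0.0486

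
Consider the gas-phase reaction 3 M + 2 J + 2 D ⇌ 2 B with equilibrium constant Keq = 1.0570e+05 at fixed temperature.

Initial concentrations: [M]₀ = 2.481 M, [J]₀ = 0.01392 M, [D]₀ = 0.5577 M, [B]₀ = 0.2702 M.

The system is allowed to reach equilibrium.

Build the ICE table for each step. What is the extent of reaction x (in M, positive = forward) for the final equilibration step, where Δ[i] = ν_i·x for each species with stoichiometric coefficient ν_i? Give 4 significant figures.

x = 0.006752 M

Q₀ = 79.33 vs Keq = 1.0570e+05 ⇒ Q<K, forward
Step 1:
                   M          J          D          B
  Initial      2.481    0.01392     0.5577     0.2702
  Change    -0.02026    -0.0135    -0.0135     0.0135
  Equil        2.461 4.1541e-04     0.5442     0.2837
  solve Keq expr → x = 0.006752; check Q = 1.0570e+05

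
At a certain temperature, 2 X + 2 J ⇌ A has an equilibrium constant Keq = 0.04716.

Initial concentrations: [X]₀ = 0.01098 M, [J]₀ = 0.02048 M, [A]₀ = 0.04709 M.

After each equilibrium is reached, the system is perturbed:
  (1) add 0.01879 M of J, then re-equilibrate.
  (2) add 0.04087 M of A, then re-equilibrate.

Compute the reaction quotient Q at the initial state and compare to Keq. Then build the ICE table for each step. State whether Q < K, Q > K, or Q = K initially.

Q₀ = 9.3125e+05 vs Keq = 0.04716 ⇒ Q>K, reverse
Step 1:
                   X          J          A
  init       0.01098    0.02048    0.04709
  Δ          0.09417    0.09417   -0.04708
  eq          0.1051     0.1146 6.8530e-06
  solve Keq expr → x = -0.04708; check Q = 0.04716
Then add 0.01879 M of J.
Step 2:
                   X          J          A
  init        0.1051     0.1334 6.8530e-06
  Δ       -4.8578e-06 -4.8578e-06 2.4289e-06
  eq          0.1051     0.1334 9.2819e-06
  solve Keq expr → x = 2.4289e-06; check Q = 0.04716
Then add 0.04087 M of A.
Step 3:
                   X          J          A
  init        0.1051     0.1334    0.04088
  Δ          0.08161    0.08161    -0.0408
  eq          0.1867      0.215 7.6053e-05
  solve Keq expr → x = -0.0408; check Q = 0.04716

Q₀ = 9.3125e+05; Q > K (proceeds reverse)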